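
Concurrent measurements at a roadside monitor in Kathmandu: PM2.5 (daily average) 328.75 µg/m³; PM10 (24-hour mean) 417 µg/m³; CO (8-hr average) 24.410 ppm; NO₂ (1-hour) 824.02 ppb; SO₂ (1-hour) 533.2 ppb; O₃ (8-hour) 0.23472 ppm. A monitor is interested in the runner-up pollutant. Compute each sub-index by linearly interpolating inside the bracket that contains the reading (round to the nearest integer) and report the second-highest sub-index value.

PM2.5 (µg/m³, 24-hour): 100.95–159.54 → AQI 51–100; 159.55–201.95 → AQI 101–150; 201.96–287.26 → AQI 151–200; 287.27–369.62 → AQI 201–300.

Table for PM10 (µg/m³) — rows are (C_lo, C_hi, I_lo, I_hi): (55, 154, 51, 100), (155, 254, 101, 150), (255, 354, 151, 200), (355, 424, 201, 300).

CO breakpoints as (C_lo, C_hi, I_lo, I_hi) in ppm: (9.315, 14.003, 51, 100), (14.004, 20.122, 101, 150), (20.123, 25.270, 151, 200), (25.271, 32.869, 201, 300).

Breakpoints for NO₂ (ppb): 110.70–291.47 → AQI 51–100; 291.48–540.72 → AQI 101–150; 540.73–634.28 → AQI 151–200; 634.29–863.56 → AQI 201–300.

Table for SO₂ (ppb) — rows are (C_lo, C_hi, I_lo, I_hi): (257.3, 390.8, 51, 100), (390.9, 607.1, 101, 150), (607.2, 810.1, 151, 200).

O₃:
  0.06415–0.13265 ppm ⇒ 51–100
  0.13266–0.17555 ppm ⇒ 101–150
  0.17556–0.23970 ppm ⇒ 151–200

PM2.5 328.75: bracket 287.27–369.62 → index 201–300; slope 99/82.35, offset 41.48.
AQI = 201 + 99/82.35·41.48 ≈ 250.87 ⇒ 251.
PM10 417: bracket 355–424 → index 201–300; slope 99/69, offset 62.
AQI = 201 + 99/69·62 ≈ 289.96 ⇒ 290.
CO: 24.410 ∈ [20.123, 25.270] ↔ index [151, 200].
151 + (24.410−20.123)·(200−151)/(25.270−20.123) = 151 + 4.287·49/5.147 ≈ 191.81, so AQI = 192.
NO₂ 824.02: bracket 634.29–863.56 → index 201–300; slope 99/229.27, offset 189.73.
AQI = 201 + 99/229.27·189.73 ≈ 282.93 ⇒ 283.
SO₂: row 390.9–607.1 (AQI 101–150). (150−101)·(533.2−390.9)/(607.1−390.9) + 101 = 49·142.3/216.2 + 101 ≈ 133.25 → 133.
O₃: 0.23472 lies in 0.17556–0.23970, so I_lo=151, I_hi=200, C_lo=0.17556, C_hi=0.23970.
(200−151)/(0.23970−0.17556) × (0.23472−0.17556) + 151 = 49/0.06414 × 0.05916 + 151 ≈ 196.20 → 196.
Sub-indices: PM2.5→251, PM10→290, CO→192, NO₂→283, SO₂→133, O₃→196. Ranked high→low: 290, 283, 251, 196, 192, 133. Second-highest sub-index = 283.

283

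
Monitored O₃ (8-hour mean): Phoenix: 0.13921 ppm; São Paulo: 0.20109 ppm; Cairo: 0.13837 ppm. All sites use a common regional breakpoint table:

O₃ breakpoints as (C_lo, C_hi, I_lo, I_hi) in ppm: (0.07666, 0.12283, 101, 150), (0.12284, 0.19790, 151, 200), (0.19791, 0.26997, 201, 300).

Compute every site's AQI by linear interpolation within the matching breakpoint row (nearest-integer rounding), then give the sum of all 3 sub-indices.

528

Phoenix 0.13921: bracket 0.12284–0.19790 → index 151–200; slope 49/0.07506, offset 0.01637.
AQI = 151 + 49/0.07506·0.01637 ≈ 161.69 ⇒ 162.
São Paulo: 0.20109 ∈ [0.19791, 0.26997] ↔ index [201, 300].
201 + (0.20109−0.19791)·(300−201)/(0.26997−0.19791) = 201 + 0.00318·99/0.07206 ≈ 205.37, so AQI = 205.
Cairo 0.13837: bracket 0.12284–0.19790 → index 151–200; slope 49/0.07506, offset 0.01553.
AQI = 151 + 49/0.07506·0.01553 ≈ 161.14 ⇒ 161.
AQIs: Phoenix=162, São Paulo=205, Cairo=161. Sum = 162 + 205 + 161 = 528.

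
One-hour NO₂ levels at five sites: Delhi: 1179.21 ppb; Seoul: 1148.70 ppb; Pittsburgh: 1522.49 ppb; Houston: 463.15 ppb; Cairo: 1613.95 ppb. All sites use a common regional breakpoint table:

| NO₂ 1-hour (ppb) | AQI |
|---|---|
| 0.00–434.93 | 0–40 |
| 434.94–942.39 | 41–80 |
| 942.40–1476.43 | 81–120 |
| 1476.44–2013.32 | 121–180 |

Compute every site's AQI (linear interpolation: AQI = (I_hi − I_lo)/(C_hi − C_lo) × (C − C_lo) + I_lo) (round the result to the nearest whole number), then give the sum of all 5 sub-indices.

499

Delhi: 1179.21 lies in 942.40–1476.43, so I_lo=81, I_hi=120, C_lo=942.40, C_hi=1476.43.
(120−81)/(1476.43−942.40) × (1179.21−942.40) + 81 = 39/534.03 × 236.81 + 81 ≈ 98.29 → 98.
Seoul: 1148.70 lies in 942.40–1476.43, so I_lo=81, I_hi=120, C_lo=942.40, C_hi=1476.43.
(120−81)/(1476.43−942.40) × (1148.70−942.40) + 81 = 39/534.03 × 206.30 + 81 ≈ 96.07 → 96.
Pittsburgh 1522.49: bracket 1476.44–2013.32 → index 121–180; slope 59/536.88, offset 46.05.
AQI = 121 + 59/536.88·46.05 ≈ 126.06 ⇒ 126.
Houston: row 434.94–942.39 (AQI 41–80). (80−41)·(463.15−434.94)/(942.39−434.94) + 41 = 39·28.21/507.45 + 41 ≈ 43.17 → 43.
Cairo 1613.95: bracket 1476.44–2013.32 → index 121–180; slope 59/536.88, offset 137.51.
AQI = 121 + 59/536.88·137.51 ≈ 136.11 ⇒ 136.
AQIs: Delhi=98, Seoul=96, Pittsburgh=126, Houston=43, Cairo=136. Sum = 98 + 96 + 126 + 43 + 136 = 499.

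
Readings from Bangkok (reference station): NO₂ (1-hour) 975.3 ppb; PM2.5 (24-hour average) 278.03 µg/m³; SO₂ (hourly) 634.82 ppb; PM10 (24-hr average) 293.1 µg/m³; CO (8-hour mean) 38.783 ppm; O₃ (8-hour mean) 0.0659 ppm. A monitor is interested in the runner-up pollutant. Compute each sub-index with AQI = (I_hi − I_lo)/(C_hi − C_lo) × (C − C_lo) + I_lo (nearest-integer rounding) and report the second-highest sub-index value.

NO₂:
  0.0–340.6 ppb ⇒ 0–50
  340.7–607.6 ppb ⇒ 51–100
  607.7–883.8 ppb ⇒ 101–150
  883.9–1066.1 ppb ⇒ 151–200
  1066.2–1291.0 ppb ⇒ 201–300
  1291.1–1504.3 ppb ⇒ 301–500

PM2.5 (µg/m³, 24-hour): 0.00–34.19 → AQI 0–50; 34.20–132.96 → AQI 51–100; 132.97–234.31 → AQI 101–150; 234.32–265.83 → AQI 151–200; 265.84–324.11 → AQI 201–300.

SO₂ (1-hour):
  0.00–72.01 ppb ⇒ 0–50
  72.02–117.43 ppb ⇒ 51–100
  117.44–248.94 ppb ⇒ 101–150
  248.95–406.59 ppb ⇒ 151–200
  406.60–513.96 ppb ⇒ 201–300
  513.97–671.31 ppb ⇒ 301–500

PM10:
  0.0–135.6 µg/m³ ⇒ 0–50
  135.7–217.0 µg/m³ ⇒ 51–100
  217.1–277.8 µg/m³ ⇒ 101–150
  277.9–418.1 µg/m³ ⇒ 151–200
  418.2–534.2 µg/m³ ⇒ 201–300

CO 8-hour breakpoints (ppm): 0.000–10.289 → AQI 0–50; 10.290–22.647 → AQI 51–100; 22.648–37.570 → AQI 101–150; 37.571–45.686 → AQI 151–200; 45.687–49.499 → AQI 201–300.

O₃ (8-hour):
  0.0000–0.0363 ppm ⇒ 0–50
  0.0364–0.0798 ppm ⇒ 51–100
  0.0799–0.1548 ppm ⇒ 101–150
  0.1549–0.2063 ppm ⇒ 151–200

222

NO₂: 975.3 lies in 883.9–1066.1, so I_lo=151, I_hi=200, C_lo=883.9, C_hi=1066.1.
(200−151)/(1066.1−883.9) × (975.3−883.9) + 151 = 49/182.2 × 91.4 + 151 ≈ 175.58 → 176.
PM2.5: 278.03 lies in 265.84–324.11, so I_lo=201, I_hi=300, C_lo=265.84, C_hi=324.11.
(300−201)/(324.11−265.84) × (278.03−265.84) + 201 = 99/58.27 × 12.19 + 201 ≈ 221.71 → 222.
SO₂: row 513.97–671.31 (AQI 301–500). (500−301)·(634.82−513.97)/(671.31−513.97) + 301 = 199·120.85/157.34 + 301 ≈ 453.85 → 454.
PM10 293.1: bracket 277.9–418.1 → index 151–200; slope 49/140.2, offset 15.2.
AQI = 151 + 49/140.2·15.2 ≈ 156.31 ⇒ 156.
CO 38.783: bracket 37.571–45.686 → index 151–200; slope 49/8.115, offset 1.212.
AQI = 151 + 49/8.115·1.212 ≈ 158.32 ⇒ 158.
O₃: 0.0659 lies in 0.0364–0.0798, so I_lo=51, I_hi=100, C_lo=0.0364, C_hi=0.0798.
(100−51)/(0.0798−0.0364) × (0.0659−0.0364) + 51 = 49/0.0434 × 0.0295 + 51 ≈ 84.31 → 84.
Sub-indices: NO₂→176, PM2.5→222, SO₂→454, PM10→156, CO→158, O₃→84. Ranked high→low: 454, 222, 176, 158, 156, 84. Second-highest sub-index = 222.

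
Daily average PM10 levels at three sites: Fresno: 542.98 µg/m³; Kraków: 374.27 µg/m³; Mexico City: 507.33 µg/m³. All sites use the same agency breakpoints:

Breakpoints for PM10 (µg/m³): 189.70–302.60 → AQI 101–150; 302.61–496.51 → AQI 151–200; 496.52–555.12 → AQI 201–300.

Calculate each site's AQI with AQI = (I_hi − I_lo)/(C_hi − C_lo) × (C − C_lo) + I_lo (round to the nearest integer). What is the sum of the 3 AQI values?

667

Fresno 542.98: bracket 496.52–555.12 → index 201–300; slope 99/58.60, offset 46.46.
AQI = 201 + 99/58.60·46.46 ≈ 279.49 ⇒ 279.
Kraków: row 302.61–496.51 (AQI 151–200). (200−151)·(374.27−302.61)/(496.51−302.61) + 151 = 49·71.66/193.90 + 151 ≈ 169.11 → 169.
Mexico City 507.33: bracket 496.52–555.12 → index 201–300; slope 99/58.60, offset 10.81.
AQI = 201 + 99/58.60·10.81 ≈ 219.26 ⇒ 219.
AQIs: Fresno=279, Kraków=169, Mexico City=219. Sum = 279 + 169 + 219 = 667.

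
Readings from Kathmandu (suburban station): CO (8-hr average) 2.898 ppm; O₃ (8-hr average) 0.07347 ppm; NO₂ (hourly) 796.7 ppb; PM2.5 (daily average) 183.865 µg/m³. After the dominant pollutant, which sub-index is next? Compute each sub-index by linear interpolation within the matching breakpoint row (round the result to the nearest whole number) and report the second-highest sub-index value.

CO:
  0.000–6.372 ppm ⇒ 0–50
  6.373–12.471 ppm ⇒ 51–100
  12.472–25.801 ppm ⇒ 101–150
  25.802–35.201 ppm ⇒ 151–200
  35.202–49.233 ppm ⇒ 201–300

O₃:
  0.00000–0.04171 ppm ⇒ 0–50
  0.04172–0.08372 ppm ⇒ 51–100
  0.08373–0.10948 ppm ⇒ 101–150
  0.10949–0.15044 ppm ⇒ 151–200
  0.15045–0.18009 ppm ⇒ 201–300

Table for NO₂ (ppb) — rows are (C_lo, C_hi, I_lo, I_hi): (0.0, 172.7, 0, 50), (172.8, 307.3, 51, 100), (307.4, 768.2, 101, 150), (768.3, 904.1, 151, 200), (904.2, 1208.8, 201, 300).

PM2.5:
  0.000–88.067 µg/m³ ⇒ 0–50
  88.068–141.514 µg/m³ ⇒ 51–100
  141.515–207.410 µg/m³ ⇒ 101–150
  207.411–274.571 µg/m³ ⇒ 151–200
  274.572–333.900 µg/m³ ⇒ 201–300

132

CO: row 0.000–6.372 (AQI 0–50). (50−0)·(2.898−0.000)/(6.372−0.000) + 0 = 50·2.898/6.372 + 0 ≈ 22.74 → 23.
O₃: 0.07347 lies in 0.04172–0.08372, so I_lo=51, I_hi=100, C_lo=0.04172, C_hi=0.08372.
(100−51)/(0.08372−0.04172) × (0.07347−0.04172) + 51 = 49/0.04200 × 0.03175 + 51 ≈ 88.04 → 88.
NO₂ 796.7: bracket 768.3–904.1 → index 151–200; slope 49/135.8, offset 28.4.
AQI = 151 + 49/135.8·28.4 ≈ 161.25 ⇒ 161.
PM2.5: 183.865 ∈ [141.515, 207.410] ↔ index [101, 150].
101 + (183.865−141.515)·(150−101)/(207.410−141.515) = 101 + 42.350·49/65.895 ≈ 132.49, so AQI = 132.
Sub-indices: CO→23, O₃→88, NO₂→161, PM2.5→132. Ranked high→low: 161, 132, 88, 23. Second-highest sub-index = 132.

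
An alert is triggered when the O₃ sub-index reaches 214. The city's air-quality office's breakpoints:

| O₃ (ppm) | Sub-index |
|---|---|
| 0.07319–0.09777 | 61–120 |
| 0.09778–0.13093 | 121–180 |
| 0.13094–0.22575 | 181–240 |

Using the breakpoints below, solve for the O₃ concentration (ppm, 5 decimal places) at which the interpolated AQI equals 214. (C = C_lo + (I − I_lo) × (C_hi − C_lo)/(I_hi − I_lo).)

AQI 214 lies in the 181–240 band, which corresponds to 0.13094–0.22575 ppm.
C = 0.13094 + (214−181)×(0.22575−0.13094)/(240−181) = 0.13094 + 33×0.09481/59 ≈ 0.1839693 ppm → 0.18397 ppm to 5 dp.

0.18397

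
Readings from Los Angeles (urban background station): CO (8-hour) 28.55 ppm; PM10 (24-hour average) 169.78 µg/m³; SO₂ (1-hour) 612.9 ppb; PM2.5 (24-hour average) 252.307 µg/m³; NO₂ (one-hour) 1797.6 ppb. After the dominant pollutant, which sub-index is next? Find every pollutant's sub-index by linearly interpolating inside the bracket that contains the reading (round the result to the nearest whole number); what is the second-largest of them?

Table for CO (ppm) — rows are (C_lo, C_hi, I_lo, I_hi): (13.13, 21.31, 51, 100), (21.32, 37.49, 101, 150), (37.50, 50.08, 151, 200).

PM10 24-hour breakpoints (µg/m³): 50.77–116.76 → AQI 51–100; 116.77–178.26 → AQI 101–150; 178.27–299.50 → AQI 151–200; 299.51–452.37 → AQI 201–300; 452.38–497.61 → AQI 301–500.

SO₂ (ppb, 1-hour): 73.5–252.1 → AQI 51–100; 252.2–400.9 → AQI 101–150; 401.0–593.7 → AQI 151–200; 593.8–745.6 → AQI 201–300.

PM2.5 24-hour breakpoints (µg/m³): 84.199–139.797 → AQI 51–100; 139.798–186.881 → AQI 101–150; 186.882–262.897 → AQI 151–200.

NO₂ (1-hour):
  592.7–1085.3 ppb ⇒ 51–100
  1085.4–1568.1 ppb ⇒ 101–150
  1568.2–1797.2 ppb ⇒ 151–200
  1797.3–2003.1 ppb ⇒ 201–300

CO: 28.55 ∈ [21.32, 37.49] ↔ index [101, 150].
101 + (28.55−21.32)·(150−101)/(37.49−21.32) = 101 + 7.23·49/16.17 ≈ 122.91, so AQI = 123.
PM10: row 116.77–178.26 (AQI 101–150). (150−101)·(169.78−116.77)/(178.26−116.77) + 101 = 49·53.01/61.49 + 101 ≈ 143.24 → 143.
SO₂: 612.9 lies in 593.8–745.6, so I_lo=201, I_hi=300, C_lo=593.8, C_hi=745.6.
(300−201)/(745.6−593.8) × (612.9−593.8) + 201 = 99/151.8 × 19.1 + 201 ≈ 213.46 → 213.
PM2.5: 252.307 ∈ [186.882, 262.897] ↔ index [151, 200].
151 + (252.307−186.882)·(200−151)/(262.897−186.882) = 151 + 65.425·49/76.015 ≈ 193.17, so AQI = 193.
NO₂: 1797.6 lies in 1797.3–2003.1, so I_lo=201, I_hi=300, C_lo=1797.3, C_hi=2003.1.
(300−201)/(2003.1−1797.3) × (1797.6−1797.3) + 201 = 99/205.8 × 0.3 + 201 ≈ 201.14 → 201.
Sub-indices: CO→123, PM10→143, SO₂→213, PM2.5→193, NO₂→201. Ranked high→low: 213, 201, 193, 143, 123. Second-highest sub-index = 201.

201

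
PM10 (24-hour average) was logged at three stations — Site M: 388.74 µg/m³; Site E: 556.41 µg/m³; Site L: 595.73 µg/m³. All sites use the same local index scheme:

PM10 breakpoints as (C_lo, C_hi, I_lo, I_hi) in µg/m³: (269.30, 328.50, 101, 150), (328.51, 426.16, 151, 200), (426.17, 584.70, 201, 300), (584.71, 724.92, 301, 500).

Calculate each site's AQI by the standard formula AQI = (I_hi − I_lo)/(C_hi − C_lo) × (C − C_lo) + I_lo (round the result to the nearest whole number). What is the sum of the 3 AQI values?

Site M: 388.74 lies in 328.51–426.16, so I_lo=151, I_hi=200, C_lo=328.51, C_hi=426.16.
(200−151)/(426.16−328.51) × (388.74−328.51) + 151 = 49/97.65 × 60.23 + 151 ≈ 181.22 → 181.
Site E: 556.41 ∈ [426.17, 584.70] ↔ index [201, 300].
201 + (556.41−426.17)·(300−201)/(584.70−426.17) = 201 + 130.24·99/158.53 ≈ 282.33, so AQI = 282.
Site L: 595.73 ∈ [584.71, 724.92] ↔ index [301, 500].
301 + (595.73−584.71)·(500−301)/(724.92−584.71) = 301 + 11.02·199/140.21 ≈ 316.64, so AQI = 317.
AQIs: Site M=181, Site E=282, Site L=317. Sum = 181 + 282 + 317 = 780.

780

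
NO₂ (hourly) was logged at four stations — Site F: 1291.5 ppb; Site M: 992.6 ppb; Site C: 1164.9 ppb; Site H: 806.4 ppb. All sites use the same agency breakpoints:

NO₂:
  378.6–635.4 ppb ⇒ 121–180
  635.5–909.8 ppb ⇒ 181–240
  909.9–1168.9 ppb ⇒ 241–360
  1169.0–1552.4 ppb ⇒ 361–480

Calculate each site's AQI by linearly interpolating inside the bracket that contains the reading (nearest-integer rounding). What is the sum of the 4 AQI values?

1254

Site F: 1291.5 ∈ [1169.0, 1552.4] ↔ index [361, 480].
361 + (1291.5−1169.0)·(480−361)/(1552.4−1169.0) = 361 + 122.5·119/383.4 ≈ 399.02, so AQI = 399.
Site M: 992.6 ∈ [909.9, 1168.9] ↔ index [241, 360].
241 + (992.6−909.9)·(360−241)/(1168.9−909.9) = 241 + 82.7·119/259.0 ≈ 279.00, so AQI = 279.
Site C: 1164.9 ∈ [909.9, 1168.9] ↔ index [241, 360].
241 + (1164.9−909.9)·(360−241)/(1168.9−909.9) = 241 + 255.0·119/259.0 ≈ 358.16, so AQI = 358.
Site H: row 635.5–909.8 (AQI 181–240). (240−181)·(806.4−635.5)/(909.8−635.5) + 181 = 59·170.9/274.3 + 181 ≈ 217.76 → 218.
AQIs: Site F=399, Site M=279, Site C=358, Site H=218. Sum = 399 + 279 + 358 + 218 = 1254.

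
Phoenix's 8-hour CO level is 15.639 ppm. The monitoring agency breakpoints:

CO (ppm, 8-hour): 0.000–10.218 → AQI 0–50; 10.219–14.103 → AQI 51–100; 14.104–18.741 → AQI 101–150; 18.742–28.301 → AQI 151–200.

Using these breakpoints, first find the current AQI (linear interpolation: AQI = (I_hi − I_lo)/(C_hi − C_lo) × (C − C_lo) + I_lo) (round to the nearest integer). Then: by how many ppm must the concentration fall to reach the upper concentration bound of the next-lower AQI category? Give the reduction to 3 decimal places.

1.536

CO 15.639: bracket 14.104–18.741 → index 101–150; slope 49/4.637, offset 1.535.
AQI = 101 + 49/4.637·1.535 ≈ 117.22 ⇒ 117.
Current AQI 117 is in the Unhealthy for Sensitive Groups range (101–150). The next-lower category tops out at AQI 100, whose upper concentration bound is 14.103 ppm.
Reduction needed = 15.639 − 14.103 = 1.536 ppm.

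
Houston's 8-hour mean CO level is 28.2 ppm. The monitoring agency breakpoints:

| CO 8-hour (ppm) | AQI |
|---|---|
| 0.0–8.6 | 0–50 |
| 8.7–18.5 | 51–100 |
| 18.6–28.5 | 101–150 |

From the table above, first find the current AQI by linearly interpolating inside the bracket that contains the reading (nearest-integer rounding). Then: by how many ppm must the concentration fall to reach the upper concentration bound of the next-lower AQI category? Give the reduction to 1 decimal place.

CO: row 18.6–28.5 (AQI 101–150). (150−101)·(28.2−18.6)/(28.5−18.6) + 101 = 49·9.6/9.9 + 101 ≈ 148.52 → 149.
Current AQI 149 is in the Unhealthy for Sensitive Groups range (101–150). The next-lower category tops out at AQI 100, whose upper concentration bound is 18.5 ppm.
Reduction needed = 28.2 − 18.5 = 9.7 ppm.

9.7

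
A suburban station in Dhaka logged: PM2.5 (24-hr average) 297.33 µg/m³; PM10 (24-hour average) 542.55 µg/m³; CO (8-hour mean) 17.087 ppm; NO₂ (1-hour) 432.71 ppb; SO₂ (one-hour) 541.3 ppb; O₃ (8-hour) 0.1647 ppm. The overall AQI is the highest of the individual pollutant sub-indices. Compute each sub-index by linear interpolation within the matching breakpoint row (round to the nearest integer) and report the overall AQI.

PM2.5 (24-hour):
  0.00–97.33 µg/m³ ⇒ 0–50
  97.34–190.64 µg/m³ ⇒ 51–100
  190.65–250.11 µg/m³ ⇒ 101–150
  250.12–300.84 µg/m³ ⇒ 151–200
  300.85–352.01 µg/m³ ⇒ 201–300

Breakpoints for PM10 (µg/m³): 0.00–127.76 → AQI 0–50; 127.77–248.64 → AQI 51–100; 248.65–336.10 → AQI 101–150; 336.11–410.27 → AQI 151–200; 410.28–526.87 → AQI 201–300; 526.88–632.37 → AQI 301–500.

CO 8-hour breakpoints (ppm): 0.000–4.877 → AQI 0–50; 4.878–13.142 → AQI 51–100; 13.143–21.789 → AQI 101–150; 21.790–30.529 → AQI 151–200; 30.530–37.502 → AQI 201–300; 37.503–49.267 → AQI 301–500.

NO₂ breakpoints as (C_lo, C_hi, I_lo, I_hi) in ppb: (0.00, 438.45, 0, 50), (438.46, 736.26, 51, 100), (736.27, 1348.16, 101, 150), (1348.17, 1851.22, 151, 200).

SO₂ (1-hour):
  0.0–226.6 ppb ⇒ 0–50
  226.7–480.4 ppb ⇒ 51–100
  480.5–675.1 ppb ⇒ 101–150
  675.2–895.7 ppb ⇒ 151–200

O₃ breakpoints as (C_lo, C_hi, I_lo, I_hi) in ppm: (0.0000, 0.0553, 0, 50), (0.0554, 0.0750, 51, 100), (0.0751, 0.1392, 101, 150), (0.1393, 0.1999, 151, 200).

PM2.5: 297.33 ∈ [250.12, 300.84] ↔ index [151, 200].
151 + (297.33−250.12)·(200−151)/(300.84−250.12) = 151 + 47.21·49/50.72 ≈ 196.61, so AQI = 197.
PM10: row 526.88–632.37 (AQI 301–500). (500−301)·(542.55−526.88)/(632.37−526.88) + 301 = 199·15.67/105.49 + 301 ≈ 330.56 → 331.
CO 17.087: bracket 13.143–21.789 → index 101–150; slope 49/8.646, offset 3.944.
AQI = 101 + 49/8.646·3.944 ≈ 123.35 ⇒ 123.
NO₂ 432.71: bracket 0.00–438.45 → index 0–50; slope 50/438.45, offset 432.71.
AQI = 0 + 50/438.45·432.71 ≈ 49.35 ⇒ 49.
SO₂: 541.3 lies in 480.5–675.1, so I_lo=101, I_hi=150, C_lo=480.5, C_hi=675.1.
(150−101)/(675.1−480.5) × (541.3−480.5) + 101 = 49/194.6 × 60.8 + 101 ≈ 116.31 → 116.
O₃: 0.1647 ∈ [0.1393, 0.1999] ↔ index [151, 200].
151 + (0.1647−0.1393)·(200−151)/(0.1999−0.1393) = 151 + 0.0254·49/0.0606 ≈ 171.54, so AQI = 172.
Sub-indices: PM2.5→197, PM10→331, CO→123, NO₂→49, SO₂→116, O₃→172. Overall AQI = max = 331; dominant pollutant is PM10.

331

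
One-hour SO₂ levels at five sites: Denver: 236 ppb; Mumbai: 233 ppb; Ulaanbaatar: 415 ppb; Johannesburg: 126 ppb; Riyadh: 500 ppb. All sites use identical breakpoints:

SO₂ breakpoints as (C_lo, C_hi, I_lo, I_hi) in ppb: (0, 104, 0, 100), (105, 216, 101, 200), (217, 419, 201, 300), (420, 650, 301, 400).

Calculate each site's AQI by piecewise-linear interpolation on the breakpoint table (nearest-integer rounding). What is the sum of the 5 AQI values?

1172

Denver: row 217–419 (AQI 201–300). (300−201)·(236−217)/(419−217) + 201 = 99·19/202 + 201 ≈ 210.31 → 210.
Mumbai: row 217–419 (AQI 201–300). (300−201)·(233−217)/(419−217) + 201 = 99·16/202 + 201 ≈ 208.84 → 209.
Ulaanbaatar: 415 lies in 217–419, so I_lo=201, I_hi=300, C_lo=217, C_hi=419.
(300−201)/(419−217) × (415−217) + 201 = 99/202 × 198 + 201 ≈ 298.04 → 298.
Johannesburg: 126 lies in 105–216, so I_lo=101, I_hi=200, C_lo=105, C_hi=216.
(200−101)/(216−105) × (126−105) + 101 = 99/111 × 21 + 101 ≈ 119.73 → 120.
Riyadh 500: bracket 420–650 → index 301–400; slope 99/230, offset 80.
AQI = 301 + 99/230·80 ≈ 335.43 ⇒ 335.
AQIs: Denver=210, Mumbai=209, Ulaanbaatar=298, Johannesburg=120, Riyadh=335. Sum = 210 + 209 + 298 + 120 + 335 = 1172.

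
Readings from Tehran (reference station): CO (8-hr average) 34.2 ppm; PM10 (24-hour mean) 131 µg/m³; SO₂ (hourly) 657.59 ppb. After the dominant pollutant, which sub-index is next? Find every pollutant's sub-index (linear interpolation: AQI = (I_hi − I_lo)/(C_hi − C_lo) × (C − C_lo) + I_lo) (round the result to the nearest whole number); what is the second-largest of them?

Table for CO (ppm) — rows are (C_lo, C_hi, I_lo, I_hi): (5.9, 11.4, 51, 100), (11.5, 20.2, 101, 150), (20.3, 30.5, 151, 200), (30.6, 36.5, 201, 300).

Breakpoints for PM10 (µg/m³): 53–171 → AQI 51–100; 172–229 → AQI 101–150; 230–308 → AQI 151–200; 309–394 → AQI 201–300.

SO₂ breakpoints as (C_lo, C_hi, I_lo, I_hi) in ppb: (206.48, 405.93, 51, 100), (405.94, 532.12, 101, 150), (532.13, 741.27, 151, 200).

180

CO: 34.2 lies in 30.6–36.5, so I_lo=201, I_hi=300, C_lo=30.6, C_hi=36.5.
(300−201)/(36.5−30.6) × (34.2−30.6) + 201 = 99/5.9 × 3.6 + 201 ≈ 261.41 → 261.
PM10: 131 ∈ [53, 171] ↔ index [51, 100].
51 + (131−53)·(100−51)/(171−53) = 51 + 78·49/118 ≈ 83.39, so AQI = 83.
SO₂: row 532.13–741.27 (AQI 151–200). (200−151)·(657.59−532.13)/(741.27−532.13) + 151 = 49·125.46/209.14 + 151 ≈ 180.39 → 180.
Sub-indices: CO→261, PM10→83, SO₂→180. Ranked high→low: 261, 180, 83. Second-highest sub-index = 180.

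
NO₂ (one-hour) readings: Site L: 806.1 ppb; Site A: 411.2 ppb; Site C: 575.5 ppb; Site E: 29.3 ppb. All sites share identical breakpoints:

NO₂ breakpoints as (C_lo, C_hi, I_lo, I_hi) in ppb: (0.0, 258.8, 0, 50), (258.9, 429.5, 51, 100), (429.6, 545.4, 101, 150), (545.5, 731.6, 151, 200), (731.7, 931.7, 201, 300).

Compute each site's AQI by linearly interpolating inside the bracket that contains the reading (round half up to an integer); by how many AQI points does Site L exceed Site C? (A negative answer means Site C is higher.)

79

Site L: row 731.7–931.7 (AQI 201–300). (300−201)·(806.1−731.7)/(931.7−731.7) + 201 = 99·74.4/200.0 + 201 ≈ 237.83 → 238.
Site A: row 258.9–429.5 (AQI 51–100). (100−51)·(411.2−258.9)/(429.5−258.9) + 51 = 49·152.3/170.6 + 51 ≈ 94.74 → 95.
Site C 575.5: bracket 545.5–731.6 → index 151–200; slope 49/186.1, offset 30.0.
AQI = 151 + 49/186.1·30.0 ≈ 158.90 ⇒ 159.
Site E: 29.3 lies in 0.0–258.8, so I_lo=0, I_hi=50, C_lo=0.0, C_hi=258.8.
(50−0)/(258.8−0.0) × (29.3−0.0) + 0 = 50/258.8 × 29.3 + 0 ≈ 5.66 → 6.
AQIs: Site L=238, Site A=95, Site C=159, Site E=6. Site L (238) − Site C (159) = 79.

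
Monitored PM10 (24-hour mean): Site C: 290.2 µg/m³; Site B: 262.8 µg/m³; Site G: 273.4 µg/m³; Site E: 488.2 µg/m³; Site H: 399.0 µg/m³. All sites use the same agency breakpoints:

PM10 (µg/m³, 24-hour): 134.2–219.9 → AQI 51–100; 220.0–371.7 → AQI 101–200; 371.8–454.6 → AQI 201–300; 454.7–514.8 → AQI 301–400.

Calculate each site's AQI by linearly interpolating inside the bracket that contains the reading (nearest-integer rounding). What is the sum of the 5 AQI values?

Site C: 290.2 ∈ [220.0, 371.7] ↔ index [101, 200].
101 + (290.2−220.0)·(200−101)/(371.7−220.0) = 101 + 70.2·99/151.7 ≈ 146.81, so AQI = 147.
Site B: 262.8 ∈ [220.0, 371.7] ↔ index [101, 200].
101 + (262.8−220.0)·(200−101)/(371.7−220.0) = 101 + 42.8·99/151.7 ≈ 128.93, so AQI = 129.
Site G: 273.4 lies in 220.0–371.7, so I_lo=101, I_hi=200, C_lo=220.0, C_hi=371.7.
(200−101)/(371.7−220.0) × (273.4−220.0) + 101 = 99/151.7 × 53.4 + 101 ≈ 135.85 → 136.
Site E: 488.2 ∈ [454.7, 514.8] ↔ index [301, 400].
301 + (488.2−454.7)·(400−301)/(514.8−454.7) = 301 + 33.5·99/60.1 ≈ 356.18, so AQI = 356.
Site H: row 371.8–454.6 (AQI 201–300). (300−201)·(399.0−371.8)/(454.6−371.8) + 201 = 99·27.2/82.8 + 201 ≈ 233.52 → 234.
AQIs: Site C=147, Site B=129, Site G=136, Site E=356, Site H=234. Sum = 147 + 129 + 136 + 356 + 234 = 1002.

1002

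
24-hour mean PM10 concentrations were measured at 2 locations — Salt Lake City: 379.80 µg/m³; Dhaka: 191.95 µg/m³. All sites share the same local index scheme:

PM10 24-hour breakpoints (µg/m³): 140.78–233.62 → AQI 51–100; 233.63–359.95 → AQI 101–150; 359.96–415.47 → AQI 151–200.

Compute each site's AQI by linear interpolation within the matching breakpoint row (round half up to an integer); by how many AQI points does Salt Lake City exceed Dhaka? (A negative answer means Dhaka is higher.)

91

Salt Lake City: 379.80 ∈ [359.96, 415.47] ↔ index [151, 200].
151 + (379.80−359.96)·(200−151)/(415.47−359.96) = 151 + 19.84·49/55.51 ≈ 168.51, so AQI = 169.
Dhaka: row 140.78–233.62 (AQI 51–100). (100−51)·(191.95−140.78)/(233.62−140.78) + 51 = 49·51.17/92.84 + 51 ≈ 78.01 → 78.
AQIs: Salt Lake City=169, Dhaka=78. Salt Lake City (169) − Dhaka (78) = 91.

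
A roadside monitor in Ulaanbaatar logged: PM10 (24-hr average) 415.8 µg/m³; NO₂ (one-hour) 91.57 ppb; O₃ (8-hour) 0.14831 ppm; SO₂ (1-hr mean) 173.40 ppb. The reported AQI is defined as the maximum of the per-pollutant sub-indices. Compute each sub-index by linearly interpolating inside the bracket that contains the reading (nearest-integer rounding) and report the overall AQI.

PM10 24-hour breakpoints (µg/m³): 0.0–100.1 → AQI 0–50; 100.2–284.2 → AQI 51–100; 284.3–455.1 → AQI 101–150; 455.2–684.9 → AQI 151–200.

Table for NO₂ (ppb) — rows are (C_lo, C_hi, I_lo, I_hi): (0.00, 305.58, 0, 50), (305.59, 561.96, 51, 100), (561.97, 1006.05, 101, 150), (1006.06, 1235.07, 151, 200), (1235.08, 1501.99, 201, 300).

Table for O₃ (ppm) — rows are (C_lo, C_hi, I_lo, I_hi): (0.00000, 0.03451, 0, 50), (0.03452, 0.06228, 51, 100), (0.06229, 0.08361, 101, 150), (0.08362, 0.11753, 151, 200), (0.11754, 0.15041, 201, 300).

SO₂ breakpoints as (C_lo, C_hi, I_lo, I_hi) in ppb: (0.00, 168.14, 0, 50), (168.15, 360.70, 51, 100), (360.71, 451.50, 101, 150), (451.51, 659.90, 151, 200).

PM10: 415.8 ∈ [284.3, 455.1] ↔ index [101, 150].
101 + (415.8−284.3)·(150−101)/(455.1−284.3) = 101 + 131.5·49/170.8 ≈ 138.73, so AQI = 139.
NO₂ 91.57: bracket 0.00–305.58 → index 0–50; slope 50/305.58, offset 91.57.
AQI = 0 + 50/305.58·91.57 ≈ 14.98 ⇒ 15.
O₃: row 0.11754–0.15041 (AQI 201–300). (300−201)·(0.14831−0.11754)/(0.15041−0.11754) + 201 = 99·0.03077/0.03287 + 201 ≈ 293.68 → 294.
SO₂ 173.40: bracket 168.15–360.70 → index 51–100; slope 49/192.55, offset 5.25.
AQI = 51 + 49/192.55·5.25 ≈ 52.34 ⇒ 52.
Sub-indices: PM10→139, NO₂→15, O₃→294, SO₂→52. Overall AQI = max = 294; dominant pollutant is O₃.
AQI 294: Very Unhealthy.

294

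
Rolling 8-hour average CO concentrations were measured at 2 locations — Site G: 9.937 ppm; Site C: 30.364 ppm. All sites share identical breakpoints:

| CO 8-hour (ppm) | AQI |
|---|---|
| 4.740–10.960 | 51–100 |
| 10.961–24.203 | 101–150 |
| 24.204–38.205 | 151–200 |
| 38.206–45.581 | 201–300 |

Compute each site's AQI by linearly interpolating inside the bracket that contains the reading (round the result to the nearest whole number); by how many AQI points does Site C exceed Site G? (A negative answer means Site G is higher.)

Site G: 9.937 ∈ [4.740, 10.960] ↔ index [51, 100].
51 + (9.937−4.740)·(100−51)/(10.960−4.740) = 51 + 5.197·49/6.220 ≈ 91.94, so AQI = 92.
Site C: 30.364 ∈ [24.204, 38.205] ↔ index [151, 200].
151 + (30.364−24.204)·(200−151)/(38.205−24.204) = 151 + 6.160·49/14.001 ≈ 172.56, so AQI = 173.
AQIs: Site G=92, Site C=173. Site C (173) − Site G (92) = 81.

81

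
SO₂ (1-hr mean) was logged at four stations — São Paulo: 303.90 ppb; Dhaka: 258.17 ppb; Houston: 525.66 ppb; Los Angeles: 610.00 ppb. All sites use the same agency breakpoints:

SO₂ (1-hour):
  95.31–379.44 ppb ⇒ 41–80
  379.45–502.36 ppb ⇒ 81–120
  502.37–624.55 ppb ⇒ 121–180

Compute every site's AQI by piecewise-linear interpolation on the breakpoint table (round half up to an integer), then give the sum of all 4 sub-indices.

São Paulo: row 95.31–379.44 (AQI 41–80). (80−41)·(303.90−95.31)/(379.44−95.31) + 41 = 39·208.59/284.13 + 41 ≈ 69.63 → 70.
Dhaka: 258.17 ∈ [95.31, 379.44] ↔ index [41, 80].
41 + (258.17−95.31)·(80−41)/(379.44−95.31) = 41 + 162.86·39/284.13 ≈ 63.35, so AQI = 63.
Houston 525.66: bracket 502.37–624.55 → index 121–180; slope 59/122.18, offset 23.29.
AQI = 121 + 59/122.18·23.29 ≈ 132.25 ⇒ 132.
Los Angeles: row 502.37–624.55 (AQI 121–180). (180−121)·(610.00−502.37)/(624.55−502.37) + 121 = 59·107.63/122.18 + 121 ≈ 172.97 → 173.
AQIs: São Paulo=70, Dhaka=63, Houston=132, Los Angeles=173. Sum = 70 + 63 + 132 + 173 = 438.

438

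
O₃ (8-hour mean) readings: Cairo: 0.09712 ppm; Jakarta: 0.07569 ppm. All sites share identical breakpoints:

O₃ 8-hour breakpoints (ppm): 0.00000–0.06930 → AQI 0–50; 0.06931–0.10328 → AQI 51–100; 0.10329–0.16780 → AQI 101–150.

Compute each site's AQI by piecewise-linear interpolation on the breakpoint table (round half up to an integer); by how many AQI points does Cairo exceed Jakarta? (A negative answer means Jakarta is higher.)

31

Cairo: 0.09712 lies in 0.06931–0.10328, so I_lo=51, I_hi=100, C_lo=0.06931, C_hi=0.10328.
(100−51)/(0.10328−0.06931) × (0.09712−0.06931) + 51 = 49/0.03397 × 0.02781 + 51 ≈ 91.11 → 91.
Jakarta 0.07569: bracket 0.06931–0.10328 → index 51–100; slope 49/0.03397, offset 0.00638.
AQI = 51 + 49/0.03397·0.00638 ≈ 60.20 ⇒ 60.
AQIs: Cairo=91, Jakarta=60. Cairo (91) − Jakarta (60) = 31.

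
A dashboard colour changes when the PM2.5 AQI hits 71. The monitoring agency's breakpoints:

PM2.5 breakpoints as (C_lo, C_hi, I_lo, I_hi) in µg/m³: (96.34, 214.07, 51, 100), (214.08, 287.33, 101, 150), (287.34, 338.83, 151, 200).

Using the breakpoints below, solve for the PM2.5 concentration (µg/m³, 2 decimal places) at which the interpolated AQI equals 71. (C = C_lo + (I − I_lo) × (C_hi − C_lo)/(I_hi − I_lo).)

144.39

AQI 71 lies in the 51–100 band, which corresponds to 96.34–214.07 µg/m³.
C = 96.34 + (71−51)×(214.07−96.34)/(100−51) = 96.34 + 20×117.73/49 ≈ 144.3931 µg/m³ → 144.39 µg/m³ to 2 dp.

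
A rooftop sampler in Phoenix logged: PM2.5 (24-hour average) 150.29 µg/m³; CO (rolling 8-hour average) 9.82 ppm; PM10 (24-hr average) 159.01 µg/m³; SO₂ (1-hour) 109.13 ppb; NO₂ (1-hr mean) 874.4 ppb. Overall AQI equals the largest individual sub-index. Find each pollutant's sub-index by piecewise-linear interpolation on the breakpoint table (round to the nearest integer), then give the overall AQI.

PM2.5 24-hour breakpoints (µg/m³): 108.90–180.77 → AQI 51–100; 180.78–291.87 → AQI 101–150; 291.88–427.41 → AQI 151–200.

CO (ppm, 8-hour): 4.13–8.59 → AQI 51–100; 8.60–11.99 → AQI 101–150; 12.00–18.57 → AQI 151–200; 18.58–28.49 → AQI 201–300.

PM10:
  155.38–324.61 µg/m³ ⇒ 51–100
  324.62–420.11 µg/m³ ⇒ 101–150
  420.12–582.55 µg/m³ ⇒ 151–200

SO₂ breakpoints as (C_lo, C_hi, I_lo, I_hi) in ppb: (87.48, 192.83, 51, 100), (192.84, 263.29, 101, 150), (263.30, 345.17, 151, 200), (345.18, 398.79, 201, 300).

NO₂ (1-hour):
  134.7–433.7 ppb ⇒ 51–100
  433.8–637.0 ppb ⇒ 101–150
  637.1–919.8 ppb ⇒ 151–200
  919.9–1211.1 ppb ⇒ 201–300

192

PM2.5: row 108.90–180.77 (AQI 51–100). (100−51)·(150.29−108.90)/(180.77−108.90) + 51 = 49·41.39/71.87 + 51 ≈ 79.22 → 79.
CO: row 8.60–11.99 (AQI 101–150). (150−101)·(9.82−8.60)/(11.99−8.60) + 101 = 49·1.22/3.39 + 101 ≈ 118.63 → 119.
PM10: row 155.38–324.61 (AQI 51–100). (100−51)·(159.01−155.38)/(324.61−155.38) + 51 = 49·3.63/169.23 + 51 ≈ 52.05 → 52.
SO₂: 109.13 lies in 87.48–192.83, so I_lo=51, I_hi=100, C_lo=87.48, C_hi=192.83.
(100−51)/(192.83−87.48) × (109.13−87.48) + 51 = 49/105.35 × 21.65 + 51 ≈ 61.07 → 61.
NO₂ 874.4: bracket 637.1–919.8 → index 151–200; slope 49/282.7, offset 237.3.
AQI = 151 + 49/282.7·237.3 ≈ 192.13 ⇒ 192.
Sub-indices: PM2.5→79, CO→119, PM10→52, SO₂→61, NO₂→192. Overall AQI = max = 192; dominant pollutant is NO₂.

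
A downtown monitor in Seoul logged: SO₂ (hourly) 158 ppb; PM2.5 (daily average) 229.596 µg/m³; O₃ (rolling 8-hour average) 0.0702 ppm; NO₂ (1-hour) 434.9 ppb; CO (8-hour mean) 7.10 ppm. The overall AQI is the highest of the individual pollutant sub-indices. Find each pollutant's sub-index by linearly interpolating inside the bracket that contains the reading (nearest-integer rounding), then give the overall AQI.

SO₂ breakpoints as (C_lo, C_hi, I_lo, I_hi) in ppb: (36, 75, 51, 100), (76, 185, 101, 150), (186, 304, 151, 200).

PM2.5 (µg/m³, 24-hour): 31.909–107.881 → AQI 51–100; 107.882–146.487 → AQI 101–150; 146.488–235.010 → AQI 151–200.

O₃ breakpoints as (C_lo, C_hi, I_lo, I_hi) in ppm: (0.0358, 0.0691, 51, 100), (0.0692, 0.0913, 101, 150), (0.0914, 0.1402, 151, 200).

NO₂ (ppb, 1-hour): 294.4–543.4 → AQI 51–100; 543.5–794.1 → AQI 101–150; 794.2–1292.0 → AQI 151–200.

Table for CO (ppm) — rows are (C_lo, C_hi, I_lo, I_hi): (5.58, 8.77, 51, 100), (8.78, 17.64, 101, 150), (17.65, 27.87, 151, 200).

197

SO₂: row 76–185 (AQI 101–150). (150−101)·(158−76)/(185−76) + 101 = 49·82/109 + 101 ≈ 137.86 → 138.
PM2.5: 229.596 lies in 146.488–235.010, so I_lo=151, I_hi=200, C_lo=146.488, C_hi=235.010.
(200−151)/(235.010−146.488) × (229.596−146.488) + 151 = 49/88.522 × 83.108 + 151 ≈ 197.00 → 197.
O₃: 0.0702 ∈ [0.0692, 0.0913] ↔ index [101, 150].
101 + (0.0702−0.0692)·(150−101)/(0.0913−0.0692) = 101 + 0.0010·49/0.0221 ≈ 103.22, so AQI = 103.
NO₂: row 294.4–543.4 (AQI 51–100). (100−51)·(434.9−294.4)/(543.4−294.4) + 51 = 49·140.5/249.0 + 51 ≈ 78.65 → 79.
CO: 7.10 ∈ [5.58, 8.77] ↔ index [51, 100].
51 + (7.10−5.58)·(100−51)/(8.77−5.58) = 51 + 1.52·49/3.19 ≈ 74.35, so AQI = 74.
Sub-indices: SO₂→138, PM2.5→197, O₃→103, NO₂→79, CO→74. Overall AQI = max = 197; dominant pollutant is PM2.5.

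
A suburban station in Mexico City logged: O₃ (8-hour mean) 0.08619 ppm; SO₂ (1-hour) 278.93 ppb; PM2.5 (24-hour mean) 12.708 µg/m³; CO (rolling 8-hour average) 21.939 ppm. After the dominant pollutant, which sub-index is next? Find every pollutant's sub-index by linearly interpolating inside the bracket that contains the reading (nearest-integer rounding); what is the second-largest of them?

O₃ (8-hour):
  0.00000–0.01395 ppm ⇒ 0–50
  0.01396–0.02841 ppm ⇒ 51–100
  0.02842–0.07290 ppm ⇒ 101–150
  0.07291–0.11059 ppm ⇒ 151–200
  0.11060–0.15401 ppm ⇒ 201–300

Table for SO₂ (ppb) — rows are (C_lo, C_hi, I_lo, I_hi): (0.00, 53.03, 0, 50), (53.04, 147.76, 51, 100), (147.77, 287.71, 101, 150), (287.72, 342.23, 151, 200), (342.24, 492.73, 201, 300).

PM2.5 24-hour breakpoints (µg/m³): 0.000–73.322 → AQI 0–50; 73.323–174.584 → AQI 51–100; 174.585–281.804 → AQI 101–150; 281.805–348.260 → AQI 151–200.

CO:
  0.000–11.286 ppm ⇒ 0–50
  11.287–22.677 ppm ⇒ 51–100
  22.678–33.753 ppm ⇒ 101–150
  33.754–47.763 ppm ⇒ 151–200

147

O₃: 0.08619 lies in 0.07291–0.11059, so I_lo=151, I_hi=200, C_lo=0.07291, C_hi=0.11059.
(200−151)/(0.11059−0.07291) × (0.08619−0.07291) + 151 = 49/0.03768 × 0.01328 + 151 ≈ 168.27 → 168.
SO₂: 278.93 ∈ [147.77, 287.71] ↔ index [101, 150].
101 + (278.93−147.77)·(150−101)/(287.71−147.77) = 101 + 131.16·49/139.94 ≈ 146.93, so AQI = 147.
PM2.5: 12.708 ∈ [0.000, 73.322] ↔ index [0, 50].
0 + (12.708−0.000)·(50−0)/(73.322−0.000) = 0 + 12.708·50/73.322 ≈ 8.67, so AQI = 9.
CO 21.939: bracket 11.287–22.677 → index 51–100; slope 49/11.390, offset 10.652.
AQI = 51 + 49/11.390·10.652 ≈ 96.83 ⇒ 97.
Sub-indices: O₃→168, SO₂→147, PM2.5→9, CO→97. Ranked high→low: 168, 147, 97, 9. Second-highest sub-index = 147.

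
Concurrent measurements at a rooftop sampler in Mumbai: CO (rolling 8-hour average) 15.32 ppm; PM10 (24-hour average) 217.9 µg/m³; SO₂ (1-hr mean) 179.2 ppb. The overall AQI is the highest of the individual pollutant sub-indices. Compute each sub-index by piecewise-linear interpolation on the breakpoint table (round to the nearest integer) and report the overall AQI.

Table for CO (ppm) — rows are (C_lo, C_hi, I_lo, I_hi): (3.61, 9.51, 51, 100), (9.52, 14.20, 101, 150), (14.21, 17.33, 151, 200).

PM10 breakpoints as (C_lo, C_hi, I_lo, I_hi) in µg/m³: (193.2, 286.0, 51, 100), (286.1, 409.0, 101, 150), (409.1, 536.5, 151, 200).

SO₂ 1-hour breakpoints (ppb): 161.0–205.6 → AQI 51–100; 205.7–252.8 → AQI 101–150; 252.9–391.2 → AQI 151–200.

CO: 15.32 lies in 14.21–17.33, so I_lo=151, I_hi=200, C_lo=14.21, C_hi=17.33.
(200−151)/(17.33−14.21) × (15.32−14.21) + 151 = 49/3.12 × 1.11 + 151 ≈ 168.43 → 168.
PM10: 217.9 lies in 193.2–286.0, so I_lo=51, I_hi=100, C_lo=193.2, C_hi=286.0.
(100−51)/(286.0−193.2) × (217.9−193.2) + 51 = 49/92.8 × 24.7 + 51 ≈ 64.04 → 64.
SO₂ 179.2: bracket 161.0–205.6 → index 51–100; slope 49/44.6, offset 18.2.
AQI = 51 + 49/44.6·18.2 ≈ 71.00 ⇒ 71.
Sub-indices: CO→168, PM10→64, SO₂→71. Overall AQI = max = 168; dominant pollutant is CO.

168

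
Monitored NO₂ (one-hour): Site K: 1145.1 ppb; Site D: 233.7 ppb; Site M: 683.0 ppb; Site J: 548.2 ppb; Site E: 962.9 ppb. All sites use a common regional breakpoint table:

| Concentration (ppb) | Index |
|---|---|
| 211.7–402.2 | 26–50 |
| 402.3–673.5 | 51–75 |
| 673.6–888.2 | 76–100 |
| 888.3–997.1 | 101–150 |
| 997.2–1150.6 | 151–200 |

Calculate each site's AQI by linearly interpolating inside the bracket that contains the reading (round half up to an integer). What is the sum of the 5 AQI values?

Site K: 1145.1 ∈ [997.2, 1150.6] ↔ index [151, 200].
151 + (1145.1−997.2)·(200−151)/(1150.6−997.2) = 151 + 147.9·49/153.4 ≈ 198.24, so AQI = 198.
Site D: 233.7 lies in 211.7–402.2, so I_lo=26, I_hi=50, C_lo=211.7, C_hi=402.2.
(50−26)/(402.2−211.7) × (233.7−211.7) + 26 = 24/190.5 × 22.0 + 26 ≈ 28.77 → 29.
Site M: 683.0 ∈ [673.6, 888.2] ↔ index [76, 100].
76 + (683.0−673.6)·(100−76)/(888.2−673.6) = 76 + 9.4·24/214.6 ≈ 77.05, so AQI = 77.
Site J: row 402.3–673.5 (AQI 51–75). (75−51)·(548.2−402.3)/(673.5−402.3) + 51 = 24·145.9/271.2 + 51 ≈ 63.91 → 64.
Site E: 962.9 ∈ [888.3, 997.1] ↔ index [101, 150].
101 + (962.9−888.3)·(150−101)/(997.1−888.3) = 101 + 74.6·49/108.8 ≈ 134.60, so AQI = 135.
AQIs: Site K=198, Site D=29, Site M=77, Site J=64, Site E=135. Sum = 198 + 29 + 77 + 64 + 135 = 503.

503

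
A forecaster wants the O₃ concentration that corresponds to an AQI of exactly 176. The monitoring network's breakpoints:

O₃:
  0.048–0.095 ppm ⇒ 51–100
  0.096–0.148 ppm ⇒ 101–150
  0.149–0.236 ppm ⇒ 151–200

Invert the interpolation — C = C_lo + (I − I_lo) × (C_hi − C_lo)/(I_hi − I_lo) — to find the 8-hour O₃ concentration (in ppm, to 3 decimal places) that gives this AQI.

AQI 176 lies in the 151–200 band, which corresponds to 0.149–0.236 ppm.
C = 0.149 + (176−151)×(0.236−0.149)/(200−151) = 0.149 + 25×0.087/49 ≈ 0.19339 ppm → 0.193 ppm to 3 dp.

0.193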